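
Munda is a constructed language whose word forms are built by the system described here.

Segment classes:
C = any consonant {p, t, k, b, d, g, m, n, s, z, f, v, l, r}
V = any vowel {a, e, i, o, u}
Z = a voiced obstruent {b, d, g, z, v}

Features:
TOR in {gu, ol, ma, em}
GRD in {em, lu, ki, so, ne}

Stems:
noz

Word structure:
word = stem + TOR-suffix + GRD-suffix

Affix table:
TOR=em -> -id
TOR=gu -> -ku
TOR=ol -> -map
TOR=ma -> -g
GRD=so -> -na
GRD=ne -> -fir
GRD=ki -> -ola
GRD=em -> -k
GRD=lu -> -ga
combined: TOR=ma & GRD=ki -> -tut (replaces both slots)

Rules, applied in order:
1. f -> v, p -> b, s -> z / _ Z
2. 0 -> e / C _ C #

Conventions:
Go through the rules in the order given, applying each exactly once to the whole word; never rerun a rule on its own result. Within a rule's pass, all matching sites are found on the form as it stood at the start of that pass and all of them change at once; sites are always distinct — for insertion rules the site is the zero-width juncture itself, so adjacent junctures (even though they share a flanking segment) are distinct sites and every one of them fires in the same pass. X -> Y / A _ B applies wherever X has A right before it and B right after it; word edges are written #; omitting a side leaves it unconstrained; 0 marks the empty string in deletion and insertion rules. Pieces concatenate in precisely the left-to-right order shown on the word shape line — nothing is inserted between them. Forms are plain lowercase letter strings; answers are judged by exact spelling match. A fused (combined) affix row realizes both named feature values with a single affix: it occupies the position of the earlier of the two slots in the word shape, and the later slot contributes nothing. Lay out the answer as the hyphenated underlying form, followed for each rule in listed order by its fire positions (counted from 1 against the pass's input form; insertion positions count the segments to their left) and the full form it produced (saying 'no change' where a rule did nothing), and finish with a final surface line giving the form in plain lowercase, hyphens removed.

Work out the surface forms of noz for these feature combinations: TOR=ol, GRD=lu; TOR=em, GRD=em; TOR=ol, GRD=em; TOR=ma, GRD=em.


cell TOR=ol, GRD=lu:
underlying: noz-map-ga
1. f -> v, p -> b, s -> z / _ Z: fires at position(s) 6: nozmabga
2. 0 -> e / C _ C #: no change
surface: nozmabga

cell TOR=em, GRD=em:
underlying: noz-id-k
1. f -> v, p -> b, s -> z / _ Z: no change
2. 0 -> e / C _ C #: inserts after position(s) 5: nozidek
surface: nozidek

cell TOR=ol, GRD=em:
underlying: noz-map-k
1. f -> v, p -> b, s -> z / _ Z: no change
2. 0 -> e / C _ C #: inserts after position(s) 6: nozmapek
surface: nozmapek

cell TOR=ma, GRD=em:
underlying: noz-g-k
1. f -> v, p -> b, s -> z / _ Z: no change
2. 0 -> e / C _ C #: inserts after position(s) 4: nozgek
surface: nozgek


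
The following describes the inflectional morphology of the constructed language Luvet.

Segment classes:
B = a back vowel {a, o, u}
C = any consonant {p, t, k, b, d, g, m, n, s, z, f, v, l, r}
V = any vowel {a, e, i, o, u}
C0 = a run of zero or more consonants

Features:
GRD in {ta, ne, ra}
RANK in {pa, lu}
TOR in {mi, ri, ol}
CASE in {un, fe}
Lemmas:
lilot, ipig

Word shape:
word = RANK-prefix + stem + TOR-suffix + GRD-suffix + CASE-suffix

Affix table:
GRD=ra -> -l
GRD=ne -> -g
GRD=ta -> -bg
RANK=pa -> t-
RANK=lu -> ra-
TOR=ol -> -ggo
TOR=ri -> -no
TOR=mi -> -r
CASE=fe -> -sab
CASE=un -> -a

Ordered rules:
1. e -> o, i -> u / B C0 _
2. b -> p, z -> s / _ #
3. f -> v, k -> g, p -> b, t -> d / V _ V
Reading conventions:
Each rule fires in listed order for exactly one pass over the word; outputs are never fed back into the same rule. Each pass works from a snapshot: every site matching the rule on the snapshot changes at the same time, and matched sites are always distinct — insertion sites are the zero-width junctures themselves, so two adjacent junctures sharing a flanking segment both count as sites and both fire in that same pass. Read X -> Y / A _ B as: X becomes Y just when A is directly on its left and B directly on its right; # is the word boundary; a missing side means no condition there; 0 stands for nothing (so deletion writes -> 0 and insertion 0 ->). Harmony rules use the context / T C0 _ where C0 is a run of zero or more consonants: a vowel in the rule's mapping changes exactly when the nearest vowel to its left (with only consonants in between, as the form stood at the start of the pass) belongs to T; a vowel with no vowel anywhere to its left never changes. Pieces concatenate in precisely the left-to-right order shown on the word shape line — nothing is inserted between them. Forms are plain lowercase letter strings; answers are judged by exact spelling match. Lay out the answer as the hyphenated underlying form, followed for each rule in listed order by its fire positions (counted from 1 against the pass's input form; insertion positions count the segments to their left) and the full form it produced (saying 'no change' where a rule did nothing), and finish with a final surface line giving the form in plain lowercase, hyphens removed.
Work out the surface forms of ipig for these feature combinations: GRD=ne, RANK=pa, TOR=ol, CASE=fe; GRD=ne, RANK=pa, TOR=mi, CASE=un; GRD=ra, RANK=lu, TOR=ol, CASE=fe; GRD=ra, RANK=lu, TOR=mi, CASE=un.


cell GRD=ne, RANK=pa, TOR=ol, CASE=fe:
underlying: t-ipig-ggo-g-sab
1. e -> o, i -> u / B C0 _: no change
2. b -> p, z -> s / _ #: fires at position(s) 12: tipigggogsap
3. f -> v, k -> g, p -> b, t -> d / V _ V: fires at position(s) 3: tibigggogsap
surface: tibigggogsap

cell GRD=ne, RANK=pa, TOR=mi, CASE=un:
underlying: t-ipig-r-g-a
1. e -> o, i -> u / B C0 _: no change
2. b -> p, z -> s / _ #: no change
3. f -> v, k -> g, p -> b, t -> d / V _ V: fires at position(s) 3: tibigrga
surface: tibigrga

cell GRD=ra, RANK=lu, TOR=ol, CASE=fe:
underlying: ra-ipig-ggo-l-sab
1. e -> o, i -> u / B C0 _: fires at position(s) 3: raupigggolsab
2. b -> p, z -> s / _ #: fires at position(s) 13: raupigggolsap
3. f -> v, k -> g, p -> b, t -> d / V _ V: fires at position(s) 4: raubigggolsap
surface: raubigggolsap

cell GRD=ra, RANK=lu, TOR=mi, CASE=un:
underlying: ra-ipig-r-l-a
1. e -> o, i -> u / B C0 _: fires at position(s) 3: raupigrla
2. b -> p, z -> s / _ #: no change
3. f -> v, k -> g, p -> b, t -> d / V _ V: fires at position(s) 4: raubigrla
surface: raubigrla


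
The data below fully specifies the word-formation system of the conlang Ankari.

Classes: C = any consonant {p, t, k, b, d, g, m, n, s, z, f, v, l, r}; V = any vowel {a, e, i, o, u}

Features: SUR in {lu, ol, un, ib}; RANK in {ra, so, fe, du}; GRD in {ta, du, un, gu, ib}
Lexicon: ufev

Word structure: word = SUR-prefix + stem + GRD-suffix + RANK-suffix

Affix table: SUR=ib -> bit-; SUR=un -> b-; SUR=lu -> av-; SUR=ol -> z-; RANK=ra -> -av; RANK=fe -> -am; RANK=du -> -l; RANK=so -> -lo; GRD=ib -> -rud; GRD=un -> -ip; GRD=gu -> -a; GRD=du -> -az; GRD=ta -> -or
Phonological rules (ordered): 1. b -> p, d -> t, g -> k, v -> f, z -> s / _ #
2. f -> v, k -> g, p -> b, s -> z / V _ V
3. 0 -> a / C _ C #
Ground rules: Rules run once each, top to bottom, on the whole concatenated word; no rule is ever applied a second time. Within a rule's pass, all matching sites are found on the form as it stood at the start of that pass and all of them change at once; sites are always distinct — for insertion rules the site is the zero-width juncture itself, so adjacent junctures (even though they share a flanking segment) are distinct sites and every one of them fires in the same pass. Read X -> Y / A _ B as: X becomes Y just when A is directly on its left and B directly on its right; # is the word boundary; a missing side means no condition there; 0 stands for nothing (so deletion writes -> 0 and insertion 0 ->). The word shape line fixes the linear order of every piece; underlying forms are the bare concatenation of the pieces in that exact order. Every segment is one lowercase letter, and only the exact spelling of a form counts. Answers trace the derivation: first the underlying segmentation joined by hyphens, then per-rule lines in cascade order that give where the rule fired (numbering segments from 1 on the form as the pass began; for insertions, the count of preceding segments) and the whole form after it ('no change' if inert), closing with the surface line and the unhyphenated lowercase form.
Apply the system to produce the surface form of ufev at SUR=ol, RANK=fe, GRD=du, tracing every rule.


underlying: z-ufev-az-am
1. b -> p, d -> t, g -> k, v -> f, z -> s / _ #: no change
2. f -> v, k -> g, p -> b, s -> z / V _ V: fires at position(s) 3: zuvevazam
3. 0 -> a / C _ C #: no change
surface: zuvevazam


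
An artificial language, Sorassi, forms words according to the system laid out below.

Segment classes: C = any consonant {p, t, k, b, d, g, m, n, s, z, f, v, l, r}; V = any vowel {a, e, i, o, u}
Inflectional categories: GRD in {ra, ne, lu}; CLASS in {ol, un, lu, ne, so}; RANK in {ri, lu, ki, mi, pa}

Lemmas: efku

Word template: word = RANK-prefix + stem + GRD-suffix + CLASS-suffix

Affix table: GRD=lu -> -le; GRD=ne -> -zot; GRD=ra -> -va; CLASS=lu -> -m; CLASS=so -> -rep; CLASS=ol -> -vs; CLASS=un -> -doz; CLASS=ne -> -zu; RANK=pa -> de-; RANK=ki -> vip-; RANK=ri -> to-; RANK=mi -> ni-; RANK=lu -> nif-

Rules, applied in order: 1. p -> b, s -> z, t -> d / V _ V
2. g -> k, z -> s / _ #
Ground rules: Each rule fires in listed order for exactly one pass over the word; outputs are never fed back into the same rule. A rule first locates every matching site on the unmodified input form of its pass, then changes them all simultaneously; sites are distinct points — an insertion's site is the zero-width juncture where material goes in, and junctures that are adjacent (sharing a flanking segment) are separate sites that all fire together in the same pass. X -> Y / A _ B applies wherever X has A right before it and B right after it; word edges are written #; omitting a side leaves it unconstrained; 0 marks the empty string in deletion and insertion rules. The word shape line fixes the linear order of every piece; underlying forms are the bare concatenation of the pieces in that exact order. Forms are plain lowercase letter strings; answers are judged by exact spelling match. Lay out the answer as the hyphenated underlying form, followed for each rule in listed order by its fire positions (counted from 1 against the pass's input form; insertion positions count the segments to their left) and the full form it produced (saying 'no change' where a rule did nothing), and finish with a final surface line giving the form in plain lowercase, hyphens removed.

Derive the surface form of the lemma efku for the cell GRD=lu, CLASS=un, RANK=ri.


underlying: to-efku-le-doz
1. p -> b, s -> z, t -> d / V _ V: no change
2. g -> k, z -> s / _ #: fires at position(s) 11: toefkuledos
surface: toefkuledos


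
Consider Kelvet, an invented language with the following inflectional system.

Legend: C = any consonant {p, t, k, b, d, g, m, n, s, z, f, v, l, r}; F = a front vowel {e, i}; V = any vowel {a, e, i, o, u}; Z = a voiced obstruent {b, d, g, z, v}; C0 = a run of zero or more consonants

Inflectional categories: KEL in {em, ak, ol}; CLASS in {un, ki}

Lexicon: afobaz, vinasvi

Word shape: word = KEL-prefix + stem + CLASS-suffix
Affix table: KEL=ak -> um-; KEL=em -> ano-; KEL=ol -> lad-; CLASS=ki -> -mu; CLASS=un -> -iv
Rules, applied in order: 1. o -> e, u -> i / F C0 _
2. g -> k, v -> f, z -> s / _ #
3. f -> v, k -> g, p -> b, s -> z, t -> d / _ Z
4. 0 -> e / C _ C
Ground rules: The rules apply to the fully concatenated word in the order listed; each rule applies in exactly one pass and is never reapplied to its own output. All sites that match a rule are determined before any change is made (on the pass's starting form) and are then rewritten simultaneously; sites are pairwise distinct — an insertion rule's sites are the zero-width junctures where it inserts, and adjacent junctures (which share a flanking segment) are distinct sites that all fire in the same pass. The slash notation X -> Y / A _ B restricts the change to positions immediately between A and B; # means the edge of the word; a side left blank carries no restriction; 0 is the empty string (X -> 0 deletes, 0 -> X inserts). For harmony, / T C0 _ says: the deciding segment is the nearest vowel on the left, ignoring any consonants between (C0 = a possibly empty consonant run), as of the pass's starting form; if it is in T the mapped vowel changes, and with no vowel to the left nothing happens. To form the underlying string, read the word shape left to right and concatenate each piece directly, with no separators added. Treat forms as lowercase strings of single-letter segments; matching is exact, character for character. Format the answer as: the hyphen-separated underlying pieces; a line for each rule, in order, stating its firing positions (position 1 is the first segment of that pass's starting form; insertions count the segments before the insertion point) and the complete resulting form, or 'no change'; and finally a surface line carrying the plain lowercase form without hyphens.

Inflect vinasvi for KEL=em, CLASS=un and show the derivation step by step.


underlying: ano-vinasvi-iv
1. o -> e, u -> i / F C0 _: no change
2. g -> k, v -> f, z -> s / _ #: fires at position(s) 12: anovinasviif
3. f -> v, k -> g, p -> b, s -> z, t -> d / _ Z: fires at position(s) 8: anovinazviif
4. 0 -> e / C _ C: inserts after position(s) 8: anovinazeviif
surface: anovinazeviif


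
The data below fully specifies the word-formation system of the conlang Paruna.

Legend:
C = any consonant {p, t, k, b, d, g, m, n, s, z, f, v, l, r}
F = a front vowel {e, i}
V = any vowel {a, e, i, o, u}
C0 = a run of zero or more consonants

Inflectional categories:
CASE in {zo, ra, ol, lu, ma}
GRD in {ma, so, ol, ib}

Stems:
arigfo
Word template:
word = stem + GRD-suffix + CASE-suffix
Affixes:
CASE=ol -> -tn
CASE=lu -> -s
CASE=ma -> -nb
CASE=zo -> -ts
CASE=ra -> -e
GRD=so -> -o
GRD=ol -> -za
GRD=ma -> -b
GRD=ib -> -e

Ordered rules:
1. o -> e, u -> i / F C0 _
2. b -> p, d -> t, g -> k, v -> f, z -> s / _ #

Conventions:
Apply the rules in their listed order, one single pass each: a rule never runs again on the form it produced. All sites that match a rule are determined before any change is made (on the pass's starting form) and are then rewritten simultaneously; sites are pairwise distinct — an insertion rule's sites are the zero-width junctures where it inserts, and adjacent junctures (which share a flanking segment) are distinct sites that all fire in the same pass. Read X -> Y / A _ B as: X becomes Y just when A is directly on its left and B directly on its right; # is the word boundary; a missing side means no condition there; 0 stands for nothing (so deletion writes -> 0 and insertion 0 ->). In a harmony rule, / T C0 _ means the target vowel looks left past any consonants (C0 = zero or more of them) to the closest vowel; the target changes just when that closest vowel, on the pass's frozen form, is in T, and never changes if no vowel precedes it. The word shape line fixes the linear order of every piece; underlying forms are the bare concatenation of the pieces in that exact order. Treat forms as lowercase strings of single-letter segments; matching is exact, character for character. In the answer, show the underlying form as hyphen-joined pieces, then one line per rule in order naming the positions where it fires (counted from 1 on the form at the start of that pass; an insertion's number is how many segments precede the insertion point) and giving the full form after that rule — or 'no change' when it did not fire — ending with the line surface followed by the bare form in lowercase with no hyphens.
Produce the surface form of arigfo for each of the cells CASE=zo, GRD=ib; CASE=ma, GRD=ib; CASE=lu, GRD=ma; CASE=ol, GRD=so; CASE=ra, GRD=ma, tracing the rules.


cell CASE=zo, GRD=ib:
underlying: arigfo-e-ts
1. o -> e, u -> i / F C0 _: fires at position(s) 6: arigfeets
2. b -> p, d -> t, g -> k, v -> f, z -> s / _ #: no change
surface: arigfeets

cell CASE=ma, GRD=ib:
underlying: arigfo-e-nb
1. o -> e, u -> i / F C0 _: fires at position(s) 6: arigfeenb
2. b -> p, d -> t, g -> k, v -> f, z -> s / _ #: fires at position(s) 9: arigfeenp
surface: arigfeenp

cell CASE=lu, GRD=ma:
underlying: arigfo-b-s
1. o -> e, u -> i / F C0 _: fires at position(s) 6: arigfebs
2. b -> p, d -> t, g -> k, v -> f, z -> s / _ #: no change
surface: arigfebs

cell CASE=ol, GRD=so:
underlying: arigfo-o-tn
1. o -> e, u -> i / F C0 _: fires at position(s) 6: arigfeotn
2. b -> p, d -> t, g -> k, v -> f, z -> s / _ #: no change
surface: arigfeotn

cell CASE=ra, GRD=ma:
underlying: arigfo-b-e
1. o -> e, u -> i / F C0 _: fires at position(s) 6: arigfebe
2. b -> p, d -> t, g -> k, v -> f, z -> s / _ #: no change
surface: arigfebe


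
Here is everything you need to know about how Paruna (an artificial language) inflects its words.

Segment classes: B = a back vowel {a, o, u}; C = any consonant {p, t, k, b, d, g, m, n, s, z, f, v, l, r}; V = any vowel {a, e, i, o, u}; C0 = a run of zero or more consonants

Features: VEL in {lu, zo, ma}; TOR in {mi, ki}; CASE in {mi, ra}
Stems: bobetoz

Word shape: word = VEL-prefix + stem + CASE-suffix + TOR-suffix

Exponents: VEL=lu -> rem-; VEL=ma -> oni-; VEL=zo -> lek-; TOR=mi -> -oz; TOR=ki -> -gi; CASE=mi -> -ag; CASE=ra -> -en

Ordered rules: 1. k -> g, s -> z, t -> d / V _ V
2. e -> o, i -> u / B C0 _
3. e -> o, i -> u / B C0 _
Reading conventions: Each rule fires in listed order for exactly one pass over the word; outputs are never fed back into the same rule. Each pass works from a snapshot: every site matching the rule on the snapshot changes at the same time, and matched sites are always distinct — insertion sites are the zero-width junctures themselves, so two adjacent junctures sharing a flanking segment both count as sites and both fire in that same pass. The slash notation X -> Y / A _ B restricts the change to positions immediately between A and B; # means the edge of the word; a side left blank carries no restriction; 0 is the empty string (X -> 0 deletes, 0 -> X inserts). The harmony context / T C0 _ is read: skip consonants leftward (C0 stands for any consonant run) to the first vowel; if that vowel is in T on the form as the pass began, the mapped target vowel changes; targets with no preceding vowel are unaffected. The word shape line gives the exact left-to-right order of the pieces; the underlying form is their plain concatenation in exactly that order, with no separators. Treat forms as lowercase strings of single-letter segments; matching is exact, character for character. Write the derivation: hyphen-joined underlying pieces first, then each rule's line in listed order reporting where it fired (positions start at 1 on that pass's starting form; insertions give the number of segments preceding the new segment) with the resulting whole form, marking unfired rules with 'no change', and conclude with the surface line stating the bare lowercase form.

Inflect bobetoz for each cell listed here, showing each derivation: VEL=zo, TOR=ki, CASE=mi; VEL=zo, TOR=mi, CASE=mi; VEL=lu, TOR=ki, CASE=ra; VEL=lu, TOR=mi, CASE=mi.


cell VEL=zo, TOR=ki, CASE=mi:
underlying: lek-bobetoz-ag-gi
1. k -> g, s -> z, t -> d / V _ V: fires at position(s) 8: lekbobedozaggi
2. e -> o, i -> u / B C0 _: fires at position(s) 7, 14: lekbobodozaggu
3. e -> o, i -> u / B C0 _: no change
surface: lekbobodozaggu

cell VEL=zo, TOR=mi, CASE=mi:
underlying: lek-bobetoz-ag-oz
1. k -> g, s -> z, t -> d / V _ V: fires at position(s) 8: lekbobedozagoz
2. e -> o, i -> u / B C0 _: fires at position(s) 7: lekbobodozagoz
3. e -> o, i -> u / B C0 _: no change
surface: lekbobodozagoz

cell VEL=lu, TOR=ki, CASE=ra:
underlying: rem-bobetoz-en-gi
1. k -> g, s -> z, t -> d / V _ V: fires at position(s) 8: rembobedozengi
2. e -> o, i -> u / B C0 _: fires at position(s) 7, 11: rembobodozongi
3. e -> o, i -> u / B C0 _: fires at position(s) 14: rembobodozongu
surface: rembobodozongu

cell VEL=lu, TOR=mi, CASE=mi:
underlying: rem-bobetoz-ag-oz
1. k -> g, s -> z, t -> d / V _ V: fires at position(s) 8: rembobedozagoz
2. e -> o, i -> u / B C0 _: fires at position(s) 7: rembobodozagoz
3. e -> o, i -> u / B C0 _: no change
surface: rembobodozagoz


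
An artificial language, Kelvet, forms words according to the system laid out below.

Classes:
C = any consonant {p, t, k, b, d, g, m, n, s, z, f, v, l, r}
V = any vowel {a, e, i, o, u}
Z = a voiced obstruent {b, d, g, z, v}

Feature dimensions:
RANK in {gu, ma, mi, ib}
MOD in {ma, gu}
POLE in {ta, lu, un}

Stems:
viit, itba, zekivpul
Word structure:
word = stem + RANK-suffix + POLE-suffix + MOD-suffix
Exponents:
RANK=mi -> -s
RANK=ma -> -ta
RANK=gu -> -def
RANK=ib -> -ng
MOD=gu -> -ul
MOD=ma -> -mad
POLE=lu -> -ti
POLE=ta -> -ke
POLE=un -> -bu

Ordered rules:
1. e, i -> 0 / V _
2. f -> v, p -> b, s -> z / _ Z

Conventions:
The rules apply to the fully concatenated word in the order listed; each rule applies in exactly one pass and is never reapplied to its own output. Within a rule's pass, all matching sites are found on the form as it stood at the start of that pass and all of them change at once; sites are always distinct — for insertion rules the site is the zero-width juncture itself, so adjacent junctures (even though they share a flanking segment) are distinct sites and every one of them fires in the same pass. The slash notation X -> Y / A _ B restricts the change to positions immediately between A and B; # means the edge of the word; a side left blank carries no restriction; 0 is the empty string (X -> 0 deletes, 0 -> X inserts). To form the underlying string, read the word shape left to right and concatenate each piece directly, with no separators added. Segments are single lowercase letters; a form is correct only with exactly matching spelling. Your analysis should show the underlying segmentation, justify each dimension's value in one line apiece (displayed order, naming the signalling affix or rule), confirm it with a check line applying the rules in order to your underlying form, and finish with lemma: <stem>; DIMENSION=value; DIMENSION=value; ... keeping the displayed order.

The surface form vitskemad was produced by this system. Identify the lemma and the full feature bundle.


underlying: viit-s-ke-mad
RANK=mi - signalled by the affix -s
MOD=ma - signalled by the affix -mad
POLE=ta - signalled by the affix -ke
check: viitskemad -> vitskemad -> vitskemad
lemma: viit; RANK=mi; MOD=ma; POLE=ta


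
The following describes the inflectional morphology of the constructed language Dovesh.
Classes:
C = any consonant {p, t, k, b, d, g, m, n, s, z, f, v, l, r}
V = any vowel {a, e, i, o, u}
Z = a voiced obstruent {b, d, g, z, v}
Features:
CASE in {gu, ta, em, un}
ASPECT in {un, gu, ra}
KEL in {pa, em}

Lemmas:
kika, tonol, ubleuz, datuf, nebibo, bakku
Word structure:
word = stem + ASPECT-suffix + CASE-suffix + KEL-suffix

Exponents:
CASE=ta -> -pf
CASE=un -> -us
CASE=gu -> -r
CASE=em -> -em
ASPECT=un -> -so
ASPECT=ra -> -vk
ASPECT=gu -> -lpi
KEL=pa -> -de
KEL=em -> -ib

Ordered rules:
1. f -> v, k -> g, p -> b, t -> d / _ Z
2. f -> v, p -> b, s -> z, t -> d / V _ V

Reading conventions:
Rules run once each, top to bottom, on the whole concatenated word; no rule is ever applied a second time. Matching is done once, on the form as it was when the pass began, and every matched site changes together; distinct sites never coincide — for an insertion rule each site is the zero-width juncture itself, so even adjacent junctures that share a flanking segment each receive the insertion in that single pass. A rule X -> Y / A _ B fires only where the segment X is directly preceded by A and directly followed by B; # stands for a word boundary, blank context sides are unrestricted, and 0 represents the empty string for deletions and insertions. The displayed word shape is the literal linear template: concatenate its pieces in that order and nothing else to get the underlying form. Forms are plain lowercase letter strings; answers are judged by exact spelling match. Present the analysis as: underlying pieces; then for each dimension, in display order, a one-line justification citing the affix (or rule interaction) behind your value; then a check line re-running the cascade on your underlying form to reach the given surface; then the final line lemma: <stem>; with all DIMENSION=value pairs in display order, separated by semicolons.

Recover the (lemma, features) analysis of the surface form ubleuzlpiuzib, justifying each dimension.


underlying: ubleuz-lpi-us-ib
CASE=un - signalled by the affix -us
ASPECT=gu - signalled by the affix -lpi
KEL=em - signalled by the affix -ib
check: ubleuzlpiusib -> ubleuzlpiusib -> ubleuzlpiuzib
lemma: ubleuz; CASE=un; ASPECT=gu; KEL=em


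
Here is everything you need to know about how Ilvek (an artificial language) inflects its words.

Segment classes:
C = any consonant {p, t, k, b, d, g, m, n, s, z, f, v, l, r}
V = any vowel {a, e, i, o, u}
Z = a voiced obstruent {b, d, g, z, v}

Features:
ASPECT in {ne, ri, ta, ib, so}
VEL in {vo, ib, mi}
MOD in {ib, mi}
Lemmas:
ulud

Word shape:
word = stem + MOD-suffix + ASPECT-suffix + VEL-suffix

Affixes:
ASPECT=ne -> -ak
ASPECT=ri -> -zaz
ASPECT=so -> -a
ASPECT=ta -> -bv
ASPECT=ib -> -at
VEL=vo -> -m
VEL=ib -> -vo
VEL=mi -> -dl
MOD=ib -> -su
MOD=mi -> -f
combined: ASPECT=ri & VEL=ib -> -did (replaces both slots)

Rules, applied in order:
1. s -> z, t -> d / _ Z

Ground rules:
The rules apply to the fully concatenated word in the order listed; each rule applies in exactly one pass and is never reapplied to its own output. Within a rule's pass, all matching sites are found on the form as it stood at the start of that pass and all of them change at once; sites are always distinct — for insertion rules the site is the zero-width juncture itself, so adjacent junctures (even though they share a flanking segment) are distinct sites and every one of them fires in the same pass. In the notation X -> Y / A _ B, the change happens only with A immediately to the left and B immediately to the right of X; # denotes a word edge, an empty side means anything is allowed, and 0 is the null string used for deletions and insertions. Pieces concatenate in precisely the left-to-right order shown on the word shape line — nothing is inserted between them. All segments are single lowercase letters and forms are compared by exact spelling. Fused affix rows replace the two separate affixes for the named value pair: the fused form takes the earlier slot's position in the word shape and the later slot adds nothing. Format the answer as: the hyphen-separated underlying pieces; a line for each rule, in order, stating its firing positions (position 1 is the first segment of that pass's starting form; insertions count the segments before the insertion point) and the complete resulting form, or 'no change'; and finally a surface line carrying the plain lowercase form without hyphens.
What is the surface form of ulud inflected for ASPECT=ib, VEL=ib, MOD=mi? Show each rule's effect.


underlying: ulud-f-at-vo
1. s -> z, t -> d / _ Z: fires at position(s) 7: uludfadvo
surface: uludfadvo


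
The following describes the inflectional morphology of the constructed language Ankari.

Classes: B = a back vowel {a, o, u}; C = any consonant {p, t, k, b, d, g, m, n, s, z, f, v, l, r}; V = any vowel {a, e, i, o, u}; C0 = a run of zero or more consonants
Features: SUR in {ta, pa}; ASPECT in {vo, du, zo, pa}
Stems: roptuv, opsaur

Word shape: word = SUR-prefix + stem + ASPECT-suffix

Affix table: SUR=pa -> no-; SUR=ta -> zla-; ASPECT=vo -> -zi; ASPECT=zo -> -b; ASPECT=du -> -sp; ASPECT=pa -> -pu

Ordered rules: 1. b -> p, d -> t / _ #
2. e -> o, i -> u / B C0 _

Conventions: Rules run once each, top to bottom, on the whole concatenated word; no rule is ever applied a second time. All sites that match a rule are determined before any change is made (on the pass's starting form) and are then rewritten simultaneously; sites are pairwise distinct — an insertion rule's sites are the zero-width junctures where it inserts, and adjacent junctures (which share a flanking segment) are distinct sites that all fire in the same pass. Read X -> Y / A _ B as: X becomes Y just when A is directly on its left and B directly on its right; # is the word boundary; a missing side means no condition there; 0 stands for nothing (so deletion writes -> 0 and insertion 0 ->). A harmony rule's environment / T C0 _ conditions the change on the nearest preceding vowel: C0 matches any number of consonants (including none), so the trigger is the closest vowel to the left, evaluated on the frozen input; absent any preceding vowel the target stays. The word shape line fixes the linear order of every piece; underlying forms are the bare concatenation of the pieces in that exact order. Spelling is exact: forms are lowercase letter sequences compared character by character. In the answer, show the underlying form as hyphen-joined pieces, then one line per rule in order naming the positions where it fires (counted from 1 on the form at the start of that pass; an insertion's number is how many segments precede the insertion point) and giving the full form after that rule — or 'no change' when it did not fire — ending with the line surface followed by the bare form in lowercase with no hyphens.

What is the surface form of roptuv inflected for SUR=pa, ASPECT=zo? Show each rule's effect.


underlying: no-roptuv-b
1. b -> p, d -> t / _ #: fires at position(s) 9: noroptuvp
2. e -> o, i -> u / B C0 _: no change
surface: noroptuvp


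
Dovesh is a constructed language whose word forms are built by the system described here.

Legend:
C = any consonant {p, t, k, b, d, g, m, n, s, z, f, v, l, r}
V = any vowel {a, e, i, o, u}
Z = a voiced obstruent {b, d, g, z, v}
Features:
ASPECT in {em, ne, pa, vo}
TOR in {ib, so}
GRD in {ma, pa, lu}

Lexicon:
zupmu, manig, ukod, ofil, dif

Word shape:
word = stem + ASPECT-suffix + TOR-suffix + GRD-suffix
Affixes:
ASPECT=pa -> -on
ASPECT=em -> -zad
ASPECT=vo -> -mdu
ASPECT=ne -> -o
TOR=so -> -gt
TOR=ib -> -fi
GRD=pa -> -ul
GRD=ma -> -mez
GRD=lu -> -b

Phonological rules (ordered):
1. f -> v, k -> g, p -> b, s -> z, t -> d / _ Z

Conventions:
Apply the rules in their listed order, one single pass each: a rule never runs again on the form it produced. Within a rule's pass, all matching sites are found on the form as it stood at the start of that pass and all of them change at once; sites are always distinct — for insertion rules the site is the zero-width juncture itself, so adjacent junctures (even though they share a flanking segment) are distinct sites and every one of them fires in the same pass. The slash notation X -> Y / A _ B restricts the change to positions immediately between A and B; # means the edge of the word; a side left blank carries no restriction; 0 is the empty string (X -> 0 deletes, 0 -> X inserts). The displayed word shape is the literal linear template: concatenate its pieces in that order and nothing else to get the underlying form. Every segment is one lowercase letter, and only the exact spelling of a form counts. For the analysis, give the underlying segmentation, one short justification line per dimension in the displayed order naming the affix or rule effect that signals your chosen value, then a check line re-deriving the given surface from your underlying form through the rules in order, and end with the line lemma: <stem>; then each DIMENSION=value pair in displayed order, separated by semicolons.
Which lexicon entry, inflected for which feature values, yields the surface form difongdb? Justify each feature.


underlying: dif-on-gt-b
ASPECT=pa - signalled by the affix -on
TOR=so - signalled by the affix -gt
GRD=lu - signalled by the affix -b
check: difongtb -> difongdb
lemma: dif; ASPECT=pa; TOR=so; GRD=lu


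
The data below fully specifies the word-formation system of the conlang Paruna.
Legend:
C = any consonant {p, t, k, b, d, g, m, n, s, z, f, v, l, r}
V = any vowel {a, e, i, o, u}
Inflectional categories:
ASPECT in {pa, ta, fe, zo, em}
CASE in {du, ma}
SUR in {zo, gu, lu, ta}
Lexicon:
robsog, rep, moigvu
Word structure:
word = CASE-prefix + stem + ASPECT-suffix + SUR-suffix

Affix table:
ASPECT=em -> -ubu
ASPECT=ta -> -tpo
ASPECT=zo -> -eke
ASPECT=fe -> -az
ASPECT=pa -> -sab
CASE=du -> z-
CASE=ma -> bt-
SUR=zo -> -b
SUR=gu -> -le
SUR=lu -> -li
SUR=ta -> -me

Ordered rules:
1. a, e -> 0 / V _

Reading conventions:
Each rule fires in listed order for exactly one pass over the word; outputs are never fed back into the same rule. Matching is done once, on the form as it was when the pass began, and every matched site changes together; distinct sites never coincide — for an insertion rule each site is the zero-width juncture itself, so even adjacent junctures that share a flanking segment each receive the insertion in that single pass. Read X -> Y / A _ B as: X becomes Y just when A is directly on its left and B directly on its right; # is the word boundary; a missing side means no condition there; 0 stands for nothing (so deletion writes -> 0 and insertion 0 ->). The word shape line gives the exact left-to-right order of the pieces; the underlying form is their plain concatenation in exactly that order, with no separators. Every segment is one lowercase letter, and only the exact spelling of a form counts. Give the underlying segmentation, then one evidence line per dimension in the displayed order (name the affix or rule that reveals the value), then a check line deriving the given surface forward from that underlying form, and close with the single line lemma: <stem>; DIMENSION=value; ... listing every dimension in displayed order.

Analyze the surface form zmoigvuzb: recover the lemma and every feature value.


underlying: z-moigvu-az-b
ASPECT=fe - signalled by the affix -az
CASE=du - signalled by the affix z-
SUR=zo - signalled by the affix -b
check: zmoigvuazb -> zmoigvuzb
lemma: moigvu; ASPECT=fe; CASE=du; SUR=zo


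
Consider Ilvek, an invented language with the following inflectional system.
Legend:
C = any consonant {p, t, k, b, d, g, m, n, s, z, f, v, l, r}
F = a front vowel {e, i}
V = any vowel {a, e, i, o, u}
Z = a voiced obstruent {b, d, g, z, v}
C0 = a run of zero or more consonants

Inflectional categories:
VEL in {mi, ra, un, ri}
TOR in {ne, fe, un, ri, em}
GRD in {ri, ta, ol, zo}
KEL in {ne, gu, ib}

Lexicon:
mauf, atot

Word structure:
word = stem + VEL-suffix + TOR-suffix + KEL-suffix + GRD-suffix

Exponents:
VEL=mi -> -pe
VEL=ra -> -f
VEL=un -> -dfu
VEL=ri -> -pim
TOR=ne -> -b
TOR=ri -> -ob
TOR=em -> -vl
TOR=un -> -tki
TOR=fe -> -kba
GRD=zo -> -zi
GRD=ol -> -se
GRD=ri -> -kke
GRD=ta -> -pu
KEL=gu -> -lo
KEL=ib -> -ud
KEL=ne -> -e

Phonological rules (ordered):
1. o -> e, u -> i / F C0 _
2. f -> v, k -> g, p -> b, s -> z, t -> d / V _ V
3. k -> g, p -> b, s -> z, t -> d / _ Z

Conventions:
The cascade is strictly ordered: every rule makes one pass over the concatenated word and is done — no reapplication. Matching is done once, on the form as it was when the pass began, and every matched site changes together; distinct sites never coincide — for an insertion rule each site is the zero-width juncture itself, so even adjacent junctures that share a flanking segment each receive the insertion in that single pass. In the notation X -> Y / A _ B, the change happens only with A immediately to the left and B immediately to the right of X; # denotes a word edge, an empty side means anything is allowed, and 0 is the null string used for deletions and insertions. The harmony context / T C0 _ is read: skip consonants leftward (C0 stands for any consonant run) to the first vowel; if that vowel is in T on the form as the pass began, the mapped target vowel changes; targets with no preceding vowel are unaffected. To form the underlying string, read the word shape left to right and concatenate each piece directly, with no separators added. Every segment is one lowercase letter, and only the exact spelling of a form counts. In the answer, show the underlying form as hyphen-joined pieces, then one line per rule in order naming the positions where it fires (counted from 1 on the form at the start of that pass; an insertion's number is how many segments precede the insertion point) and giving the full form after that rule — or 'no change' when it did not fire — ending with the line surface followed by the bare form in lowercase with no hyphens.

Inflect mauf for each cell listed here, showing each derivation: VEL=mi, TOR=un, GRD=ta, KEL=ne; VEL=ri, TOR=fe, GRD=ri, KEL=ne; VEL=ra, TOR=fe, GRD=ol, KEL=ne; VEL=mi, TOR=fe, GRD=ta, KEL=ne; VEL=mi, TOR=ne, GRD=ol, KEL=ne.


cell VEL=mi, TOR=un, GRD=ta, KEL=ne:
underlying: mauf-pe-tki-e-pu
1. o -> e, u -> i / F C0 _: fires at position(s) 12: maufpetkiepi
2. f -> v, k -> g, p -> b, s -> z, t -> d / V _ V: fires at position(s) 11: maufpetkiebi
3. k -> g, p -> b, s -> z, t -> d / _ Z: no change
surface: maufpetkiebi

cell VEL=ri, TOR=fe, GRD=ri, KEL=ne:
underlying: mauf-pim-kba-e-kke
1. o -> e, u -> i / F C0 _: no change
2. f -> v, k -> g, p -> b, s -> z, t -> d / V _ V: no change
3. k -> g, p -> b, s -> z, t -> d / _ Z: fires at position(s) 8: maufpimgbaekke
surface: maufpimgbaekke

cell VEL=ra, TOR=fe, GRD=ol, KEL=ne:
underlying: mauf-f-kba-e-se
1. o -> e, u -> i / F C0 _: no change
2. f -> v, k -> g, p -> b, s -> z, t -> d / V _ V: fires at position(s) 10: mauffkbaeze
3. k -> g, p -> b, s -> z, t -> d / _ Z: fires at position(s) 6: mauffgbaeze
surface: mauffgbaeze

cell VEL=mi, TOR=fe, GRD=ta, KEL=ne:
underlying: mauf-pe-kba-e-pu
1. o -> e, u -> i / F C0 _: fires at position(s) 12: maufpekbaepi
2. f -> v, k -> g, p -> b, s -> z, t -> d / V _ V: fires at position(s) 11: maufpekbaebi
3. k -> g, p -> b, s -> z, t -> d / _ Z: fires at position(s) 7: maufpegbaebi
surface: maufpegbaebi

cell VEL=mi, TOR=ne, GRD=ol, KEL=ne:
underlying: mauf-pe-b-e-se
1. o -> e, u -> i / F C0 _: no change
2. f -> v, k -> g, p -> b, s -> z, t -> d / V _ V: fires at position(s) 9: maufpebeze
3. k -> g, p -> b, s -> z, t -> d / _ Z: no change
surface: maufpebeze


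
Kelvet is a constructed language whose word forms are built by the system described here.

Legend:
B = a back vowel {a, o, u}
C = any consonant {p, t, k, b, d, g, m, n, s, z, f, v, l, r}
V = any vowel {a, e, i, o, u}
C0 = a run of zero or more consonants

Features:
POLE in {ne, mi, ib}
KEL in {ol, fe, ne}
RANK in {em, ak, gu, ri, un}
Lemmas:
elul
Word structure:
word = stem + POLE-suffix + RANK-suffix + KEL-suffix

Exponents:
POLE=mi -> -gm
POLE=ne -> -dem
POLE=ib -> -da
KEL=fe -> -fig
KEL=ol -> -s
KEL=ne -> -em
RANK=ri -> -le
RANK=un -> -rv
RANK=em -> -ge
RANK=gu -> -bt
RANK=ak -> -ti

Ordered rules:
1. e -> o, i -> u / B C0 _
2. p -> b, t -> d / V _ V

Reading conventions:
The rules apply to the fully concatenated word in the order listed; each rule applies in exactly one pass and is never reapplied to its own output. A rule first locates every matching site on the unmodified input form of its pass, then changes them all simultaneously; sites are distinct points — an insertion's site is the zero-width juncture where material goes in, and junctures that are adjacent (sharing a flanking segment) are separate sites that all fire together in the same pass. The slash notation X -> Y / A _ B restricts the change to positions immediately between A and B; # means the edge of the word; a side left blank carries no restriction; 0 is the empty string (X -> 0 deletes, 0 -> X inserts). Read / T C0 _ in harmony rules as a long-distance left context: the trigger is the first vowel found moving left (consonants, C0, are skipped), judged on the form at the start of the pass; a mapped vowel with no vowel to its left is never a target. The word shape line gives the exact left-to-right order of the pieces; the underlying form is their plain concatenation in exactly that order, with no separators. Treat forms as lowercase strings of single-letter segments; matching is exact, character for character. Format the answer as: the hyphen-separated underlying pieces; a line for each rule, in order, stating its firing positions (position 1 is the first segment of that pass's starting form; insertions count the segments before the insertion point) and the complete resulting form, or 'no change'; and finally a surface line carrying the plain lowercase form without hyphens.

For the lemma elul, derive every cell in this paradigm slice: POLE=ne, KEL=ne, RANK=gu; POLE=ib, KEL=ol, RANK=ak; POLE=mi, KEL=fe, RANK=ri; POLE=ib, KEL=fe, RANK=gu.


cell POLE=ne, KEL=ne, RANK=gu:
underlying: elul-dem-bt-em
1. e -> o, i -> u / B C0 _: fires at position(s) 6: eluldombtem
2. p -> b, t -> d / V _ V: no change
surface: eluldombtem

cell POLE=ib, KEL=ol, RANK=ak:
underlying: elul-da-ti-s
1. e -> o, i -> u / B C0 _: fires at position(s) 8: eluldatus
2. p -> b, t -> d / V _ V: fires at position(s) 7: eluldadus
surface: eluldadus

cell POLE=mi, KEL=fe, RANK=ri:
underlying: elul-gm-le-fig
1. e -> o, i -> u / B C0 _: fires at position(s) 8: elulgmlofig
2. p -> b, t -> d / V _ V: no change
surface: elulgmlofig

cell POLE=ib, KEL=fe, RANK=gu:
underlying: elul-da-bt-fig
1. e -> o, i -> u / B C0 _: fires at position(s) 10: eluldabtfug
2. p -> b, t -> d / V _ V: no change
surface: eluldabtfug
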